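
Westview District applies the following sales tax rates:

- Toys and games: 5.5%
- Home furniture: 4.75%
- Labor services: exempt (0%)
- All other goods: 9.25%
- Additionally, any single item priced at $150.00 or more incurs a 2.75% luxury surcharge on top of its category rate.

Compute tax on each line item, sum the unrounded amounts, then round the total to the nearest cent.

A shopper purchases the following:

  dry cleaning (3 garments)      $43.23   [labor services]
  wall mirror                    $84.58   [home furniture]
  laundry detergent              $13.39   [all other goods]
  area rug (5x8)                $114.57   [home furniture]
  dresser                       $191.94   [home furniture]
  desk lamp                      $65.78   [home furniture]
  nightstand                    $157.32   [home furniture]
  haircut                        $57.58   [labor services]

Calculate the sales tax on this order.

Dry cleaning (3 garments) $43.23: labor services → 0% → $0.00
Wall mirror $84.58: home furniture → 4.75% → $4.01755
Laundry detergent $13.39: all other goods → 9.25% → $1.238575
Area rug (5x8) $114.57: home furniture → 4.75% → $5.442075
Dresser $191.94: home furniture → 4.75% + 2.75% surcharge = 7.5% → $14.3955
Desk lamp $65.78: home furniture → 4.75% → $3.12455
Nightstand $157.32: home furniture → 4.75% + 2.75% surcharge = 7.5% → $11.799
Haircut $57.58: labor services → 0% → $0.00
Unrounded tax sum = $40.01725 → $40.02

$40.02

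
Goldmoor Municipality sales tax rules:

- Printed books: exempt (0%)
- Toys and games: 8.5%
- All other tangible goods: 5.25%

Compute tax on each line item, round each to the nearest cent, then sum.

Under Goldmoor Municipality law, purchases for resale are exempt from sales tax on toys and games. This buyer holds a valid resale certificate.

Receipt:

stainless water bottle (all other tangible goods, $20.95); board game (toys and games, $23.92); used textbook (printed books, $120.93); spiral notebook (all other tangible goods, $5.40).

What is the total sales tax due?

Stainless water bottle $20.95: all other tangible goods → 5.25% → $1.10
Board game $23.92: toys and games, buyer-exempt → 0% → $0.00
Used textbook $120.93: printed books → 0% → $0.00
Spiral notebook $5.40: all other tangible goods → 5.25% → $0.28
Total tax = $1.10 + $0.28 = $1.38

$1.38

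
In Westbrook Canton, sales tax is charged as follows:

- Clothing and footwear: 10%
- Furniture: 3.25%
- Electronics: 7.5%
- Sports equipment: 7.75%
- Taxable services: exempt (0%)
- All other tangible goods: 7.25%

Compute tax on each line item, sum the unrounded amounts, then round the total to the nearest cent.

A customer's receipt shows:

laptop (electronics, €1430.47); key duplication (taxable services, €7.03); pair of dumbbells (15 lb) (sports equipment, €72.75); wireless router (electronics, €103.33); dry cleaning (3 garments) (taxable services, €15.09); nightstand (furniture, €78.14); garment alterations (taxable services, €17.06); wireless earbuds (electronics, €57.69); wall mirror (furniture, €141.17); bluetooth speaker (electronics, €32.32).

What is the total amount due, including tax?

€2089.60

Laptop €1430.47: electronics → 7.5% → €107.28525
Key duplication €7.03: taxable services → 0% → €0.00
Pair of dumbbells (15 lb) €72.75: sports equipment → 7.75% → €5.638125
Wireless router €103.33: electronics → 7.5% → €7.74975
Dry cleaning (3 garments) €15.09: taxable services → 0% → €0.00
Nightstand €78.14: furniture → 3.25% → €2.53955
Garment alterations €17.06: taxable services → 0% → €0.00
Wireless earbuds €57.69: electronics → 7.5% → €4.32675
Wall mirror €141.17: furniture → 3.25% → €4.588025
Bluetooth speaker €32.32: electronics → 7.5% → €2.424
Subtotal = €1955.05; unrounded tax = €134.55145 → €134.55; total due = €2089.60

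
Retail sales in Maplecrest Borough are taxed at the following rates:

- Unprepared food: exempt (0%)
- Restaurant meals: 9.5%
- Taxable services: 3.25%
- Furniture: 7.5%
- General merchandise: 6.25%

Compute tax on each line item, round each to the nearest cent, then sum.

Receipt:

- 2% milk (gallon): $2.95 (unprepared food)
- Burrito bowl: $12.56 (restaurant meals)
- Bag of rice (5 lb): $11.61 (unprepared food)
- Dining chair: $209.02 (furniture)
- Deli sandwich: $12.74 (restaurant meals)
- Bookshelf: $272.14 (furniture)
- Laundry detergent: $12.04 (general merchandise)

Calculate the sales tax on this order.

2% milk (gallon) $2.95: unprepared food → 0% → $0.00
Burrito bowl $12.56: restaurant meals → 9.5% → $1.19
Bag of rice (5 lb) $11.61: unprepared food → 0% → $0.00
Dining chair $209.02: furniture → 7.5% → $15.68
Deli sandwich $12.74: restaurant meals → 9.5% → $1.21
Bookshelf $272.14: furniture → 7.5% → $20.41
Laundry detergent $12.04: general merchandise → 6.25% → $0.75
Total tax = $1.19 + $15.68 + $1.21 + $20.41 + $0.75 = $39.24

$39.24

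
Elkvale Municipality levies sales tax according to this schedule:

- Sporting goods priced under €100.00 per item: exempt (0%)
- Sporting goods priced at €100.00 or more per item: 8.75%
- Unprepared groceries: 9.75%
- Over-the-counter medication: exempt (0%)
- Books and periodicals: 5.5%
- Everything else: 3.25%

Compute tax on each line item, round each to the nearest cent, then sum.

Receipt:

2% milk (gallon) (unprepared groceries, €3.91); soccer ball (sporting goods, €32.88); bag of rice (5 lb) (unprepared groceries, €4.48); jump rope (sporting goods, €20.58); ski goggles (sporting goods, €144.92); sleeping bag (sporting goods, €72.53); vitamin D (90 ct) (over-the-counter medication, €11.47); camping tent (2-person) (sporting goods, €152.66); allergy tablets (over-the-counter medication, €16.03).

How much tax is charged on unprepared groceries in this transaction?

2% milk (gallon) €3.91: unprepared groceries → 9.75% → €0.38
Bag of rice (5 lb) €4.48: unprepared groceries → 9.75% → €0.44
Tax on unprepared groceries = €0.38 + €0.44 = €0.82

€0.82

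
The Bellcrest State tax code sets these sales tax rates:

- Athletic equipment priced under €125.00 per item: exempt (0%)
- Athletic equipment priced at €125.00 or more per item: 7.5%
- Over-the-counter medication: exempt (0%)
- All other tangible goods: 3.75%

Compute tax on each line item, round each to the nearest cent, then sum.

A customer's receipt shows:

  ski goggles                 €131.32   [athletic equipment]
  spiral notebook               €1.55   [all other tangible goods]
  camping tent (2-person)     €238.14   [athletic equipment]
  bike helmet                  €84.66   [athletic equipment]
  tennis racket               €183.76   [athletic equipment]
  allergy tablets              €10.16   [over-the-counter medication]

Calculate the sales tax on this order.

Ski goggles €131.32: athletic equipment, €125.00 or more → 7.5% → €9.85
Spiral notebook €1.55: all other tangible goods → 3.75% → €0.06
Camping tent (2-person) €238.14: athletic equipment, €125.00 or more → 7.5% → €17.86
Bike helmet €84.66: athletic equipment, under €125.00 → 0% → €0.00
Tennis racket €183.76: athletic equipment, €125.00 or more → 7.5% → €13.78
Allergy tablets €10.16: over-the-counter medication → 0% → €0.00
Total tax = €9.85 + €0.06 + €17.86 + €13.78 = €41.55

€41.55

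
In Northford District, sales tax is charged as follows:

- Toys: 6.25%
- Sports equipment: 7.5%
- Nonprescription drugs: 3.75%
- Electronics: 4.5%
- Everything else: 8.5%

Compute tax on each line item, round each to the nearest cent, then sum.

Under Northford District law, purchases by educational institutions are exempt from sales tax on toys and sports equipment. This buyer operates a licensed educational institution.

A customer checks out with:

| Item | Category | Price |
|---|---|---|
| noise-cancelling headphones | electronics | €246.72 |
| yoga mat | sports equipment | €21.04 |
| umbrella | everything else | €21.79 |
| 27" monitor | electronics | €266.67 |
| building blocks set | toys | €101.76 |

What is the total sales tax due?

Noise-cancelling headphones €246.72: electronics → 4.5% → €11.10
Yoga mat €21.04: sports equipment, buyer-exempt → 0% → €0.00
Umbrella €21.79: everything else → 8.5% → €1.85
27" monitor €266.67: electronics → 4.5% → €12.00
Building blocks set €101.76: toys, buyer-exempt → 0% → €0.00
Total tax = €11.10 + €1.85 + €12.00 = €24.95

€24.95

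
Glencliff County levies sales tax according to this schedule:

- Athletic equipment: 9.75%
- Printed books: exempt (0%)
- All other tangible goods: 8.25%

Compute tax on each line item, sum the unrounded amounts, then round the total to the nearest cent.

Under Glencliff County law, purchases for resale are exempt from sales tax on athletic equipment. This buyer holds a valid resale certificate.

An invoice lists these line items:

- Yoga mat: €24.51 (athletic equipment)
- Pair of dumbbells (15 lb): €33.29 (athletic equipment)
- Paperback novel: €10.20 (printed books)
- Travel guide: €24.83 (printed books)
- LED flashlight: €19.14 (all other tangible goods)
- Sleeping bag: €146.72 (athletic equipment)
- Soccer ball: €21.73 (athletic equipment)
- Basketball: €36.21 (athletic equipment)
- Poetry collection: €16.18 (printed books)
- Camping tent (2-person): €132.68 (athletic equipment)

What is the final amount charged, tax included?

Yoga mat €24.51: athletic equipment, buyer-exempt → 0% → €0.00
Pair of dumbbells (15 lb) €33.29: athletic equipment, buyer-exempt → 0% → €0.00
Paperback novel €10.20: printed books → 0% → €0.00
Travel guide €24.83: printed books → 0% → €0.00
LED flashlight €19.14: all other tangible goods → 8.25% → €1.57905
Sleeping bag €146.72: athletic equipment, buyer-exempt → 0% → €0.00
Soccer ball €21.73: athletic equipment, buyer-exempt → 0% → €0.00
Basketball €36.21: athletic equipment, buyer-exempt → 0% → €0.00
Poetry collection €16.18: printed books → 0% → €0.00
Camping tent (2-person) €132.68: athletic equipment, buyer-exempt → 0% → €0.00
Subtotal = €465.49; unrounded tax = €1.57905 → €1.58; total due = €467.07

€467.07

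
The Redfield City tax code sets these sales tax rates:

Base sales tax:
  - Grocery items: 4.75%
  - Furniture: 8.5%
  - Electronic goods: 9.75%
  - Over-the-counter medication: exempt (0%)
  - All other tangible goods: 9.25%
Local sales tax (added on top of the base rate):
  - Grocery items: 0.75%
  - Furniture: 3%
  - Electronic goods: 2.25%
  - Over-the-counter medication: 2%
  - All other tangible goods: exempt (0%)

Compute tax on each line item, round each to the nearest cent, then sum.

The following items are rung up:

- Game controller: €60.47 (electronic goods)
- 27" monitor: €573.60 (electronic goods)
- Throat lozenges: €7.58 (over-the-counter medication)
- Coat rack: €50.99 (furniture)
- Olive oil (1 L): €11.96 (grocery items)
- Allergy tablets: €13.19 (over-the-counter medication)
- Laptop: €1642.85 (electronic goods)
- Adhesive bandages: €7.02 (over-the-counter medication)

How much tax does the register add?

Game controller €60.47: electronic goods → 9.75% + 2.25% local = 12% → €7.26
27" monitor €573.60: electronic goods → 9.75% + 2.25% local = 12% → €68.83
Throat lozenges €7.58: over-the-counter medication → 0% + 2% local = 2% → €0.15
Coat rack €50.99: furniture → 8.5% + 3% local = 11.5% → €5.86
Olive oil (1 L) €11.96: grocery items → 4.75% + 0.75% local = 5.5% → €0.66
Allergy tablets €13.19: over-the-counter medication → 0% + 2% local = 2% → €0.26
Laptop €1642.85: electronic goods → 9.75% + 2.25% local = 12% → €197.14
Adhesive bandages €7.02: over-the-counter medication → 0% + 2% local = 2% → €0.14
Total tax = €7.26 + €68.83 + €0.15 + €5.86 + €0.66 + €0.26 + €197.14 + €0.14 = €280.30

€280.30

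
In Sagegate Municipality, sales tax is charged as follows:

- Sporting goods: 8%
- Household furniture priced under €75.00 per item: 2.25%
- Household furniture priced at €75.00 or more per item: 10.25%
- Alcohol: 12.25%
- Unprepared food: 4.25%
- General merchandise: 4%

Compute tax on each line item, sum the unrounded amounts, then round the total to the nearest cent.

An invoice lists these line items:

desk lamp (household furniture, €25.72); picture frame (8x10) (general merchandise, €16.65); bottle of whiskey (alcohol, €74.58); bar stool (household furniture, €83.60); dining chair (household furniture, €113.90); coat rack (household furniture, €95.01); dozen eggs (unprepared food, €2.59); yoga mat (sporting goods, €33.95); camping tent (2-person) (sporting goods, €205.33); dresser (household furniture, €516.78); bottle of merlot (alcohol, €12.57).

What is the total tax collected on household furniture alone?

€83.53

Desk lamp €25.72: household furniture, under €75.00 → 2.25% → €0.5787
Bar stool €83.60: household furniture, €75.00 or more → 10.25% → €8.569
Dining chair €113.90: household furniture, €75.00 or more → 10.25% → €11.67475
Coat rack €95.01: household furniture, €75.00 or more → 10.25% → €9.738525
Dresser €516.78: household furniture, €75.00 or more → 10.25% → €52.96995
Tax on household furniture: unrounded sum = €83.530925 → €83.53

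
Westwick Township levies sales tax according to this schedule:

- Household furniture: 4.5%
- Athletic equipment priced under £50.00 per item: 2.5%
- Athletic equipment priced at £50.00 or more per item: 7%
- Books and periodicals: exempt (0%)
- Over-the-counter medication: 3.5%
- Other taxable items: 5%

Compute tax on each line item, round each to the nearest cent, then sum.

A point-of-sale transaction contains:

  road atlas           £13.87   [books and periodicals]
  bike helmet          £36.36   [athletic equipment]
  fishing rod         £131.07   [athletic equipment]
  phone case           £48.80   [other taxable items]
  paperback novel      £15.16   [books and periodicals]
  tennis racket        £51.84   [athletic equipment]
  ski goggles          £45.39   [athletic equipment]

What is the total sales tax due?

Road atlas £13.87: books and periodicals → 0% → £0.00
Bike helmet £36.36: athletic equipment, under £50.00 → 2.5% → £0.91
Fishing rod £131.07: athletic equipment, £50.00 or more → 7% → £9.17
Phone case £48.80: other taxable items → 5% → £2.44
Paperback novel £15.16: books and periodicals → 0% → £0.00
Tennis racket £51.84: athletic equipment, £50.00 or more → 7% → £3.63
Ski goggles £45.39: athletic equipment, under £50.00 → 2.5% → £1.13
Total tax = £0.91 + £9.17 + £2.44 + £3.63 + £1.13 = £17.28

£17.28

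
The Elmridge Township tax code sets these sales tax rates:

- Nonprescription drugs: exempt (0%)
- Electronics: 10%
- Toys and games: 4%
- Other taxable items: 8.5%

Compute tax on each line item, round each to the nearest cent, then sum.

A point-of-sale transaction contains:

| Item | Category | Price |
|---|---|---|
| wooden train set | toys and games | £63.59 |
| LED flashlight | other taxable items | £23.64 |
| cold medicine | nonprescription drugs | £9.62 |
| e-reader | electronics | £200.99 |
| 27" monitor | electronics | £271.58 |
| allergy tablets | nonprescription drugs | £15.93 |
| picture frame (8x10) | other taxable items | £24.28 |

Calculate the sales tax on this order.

Wooden train set £63.59: toys and games → 4% → £2.54
LED flashlight £23.64: other taxable items → 8.5% → £2.01
Cold medicine £9.62: nonprescription drugs → 0% → £0.00
E-reader £200.99: electronics → 10% → £20.10
27" monitor £271.58: electronics → 10% → £27.16
Allergy tablets £15.93: nonprescription drugs → 0% → £0.00
Picture frame (8x10) £24.28: other taxable items → 8.5% → £2.06
Total tax = £2.54 + £2.01 + £20.10 + £27.16 + £2.06 = £53.87

£53.87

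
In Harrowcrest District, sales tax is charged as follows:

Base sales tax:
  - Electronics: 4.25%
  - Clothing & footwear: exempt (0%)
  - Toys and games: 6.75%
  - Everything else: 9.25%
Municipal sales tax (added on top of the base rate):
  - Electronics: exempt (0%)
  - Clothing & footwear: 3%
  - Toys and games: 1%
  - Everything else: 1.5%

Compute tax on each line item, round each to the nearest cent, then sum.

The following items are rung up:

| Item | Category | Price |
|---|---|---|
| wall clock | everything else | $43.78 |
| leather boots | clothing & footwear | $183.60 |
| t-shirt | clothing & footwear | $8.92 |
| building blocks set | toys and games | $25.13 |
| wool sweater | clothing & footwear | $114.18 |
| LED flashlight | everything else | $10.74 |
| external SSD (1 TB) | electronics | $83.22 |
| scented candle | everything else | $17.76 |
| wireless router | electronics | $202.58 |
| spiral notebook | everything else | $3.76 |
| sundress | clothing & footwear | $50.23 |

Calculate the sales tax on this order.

$32.99

Wall clock $43.78: everything else → 9.25% + 1.5% municipal = 10.75% → $4.71
Leather boots $183.60: clothing & footwear → 0% + 3% municipal = 3% → $5.51
T-shirt $8.92: clothing & footwear → 0% + 3% municipal = 3% → $0.27
Building blocks set $25.13: toys and games → 6.75% + 1% municipal = 7.75% → $1.95
Wool sweater $114.18: clothing & footwear → 0% + 3% municipal = 3% → $3.43
LED flashlight $10.74: everything else → 9.25% + 1.5% municipal = 10.75% → $1.15
External SSD (1 TB) $83.22: electronics → 4.25% + 0% municipal = 4.25% → $3.54
Scented candle $17.76: everything else → 9.25% + 1.5% municipal = 10.75% → $1.91
Wireless router $202.58: electronics → 4.25% + 0% municipal = 4.25% → $8.61
Spiral notebook $3.76: everything else → 9.25% + 1.5% municipal = 10.75% → $0.40
Sundress $50.23: clothing & footwear → 0% + 3% municipal = 3% → $1.51
Total tax = $4.71 + $5.51 + $0.27 + $1.95 + $3.43 + $1.15 + $3.54 + $1.91 + $8.61 + $0.40 + $1.51 = $32.99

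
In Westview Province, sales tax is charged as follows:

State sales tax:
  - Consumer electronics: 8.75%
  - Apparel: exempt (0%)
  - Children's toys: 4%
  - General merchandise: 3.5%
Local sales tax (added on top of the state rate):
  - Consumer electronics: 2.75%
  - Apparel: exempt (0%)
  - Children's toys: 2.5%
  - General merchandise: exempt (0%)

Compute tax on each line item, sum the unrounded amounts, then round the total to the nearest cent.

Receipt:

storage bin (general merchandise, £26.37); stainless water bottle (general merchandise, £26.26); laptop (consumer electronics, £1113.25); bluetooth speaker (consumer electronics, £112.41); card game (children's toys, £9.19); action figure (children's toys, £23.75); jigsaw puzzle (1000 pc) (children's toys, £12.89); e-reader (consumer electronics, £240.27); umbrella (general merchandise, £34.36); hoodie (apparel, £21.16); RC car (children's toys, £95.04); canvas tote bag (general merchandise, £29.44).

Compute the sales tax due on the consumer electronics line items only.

£168.58

Laptop £1113.25: consumer electronics → 8.75% + 2.75% local = 11.5% → £128.02375
Bluetooth speaker £112.41: consumer electronics → 8.75% + 2.75% local = 11.5% → £12.92715
E-reader £240.27: consumer electronics → 8.75% + 2.75% local = 11.5% → £27.63105
Tax on consumer electronics: unrounded sum = £168.58195 → £168.58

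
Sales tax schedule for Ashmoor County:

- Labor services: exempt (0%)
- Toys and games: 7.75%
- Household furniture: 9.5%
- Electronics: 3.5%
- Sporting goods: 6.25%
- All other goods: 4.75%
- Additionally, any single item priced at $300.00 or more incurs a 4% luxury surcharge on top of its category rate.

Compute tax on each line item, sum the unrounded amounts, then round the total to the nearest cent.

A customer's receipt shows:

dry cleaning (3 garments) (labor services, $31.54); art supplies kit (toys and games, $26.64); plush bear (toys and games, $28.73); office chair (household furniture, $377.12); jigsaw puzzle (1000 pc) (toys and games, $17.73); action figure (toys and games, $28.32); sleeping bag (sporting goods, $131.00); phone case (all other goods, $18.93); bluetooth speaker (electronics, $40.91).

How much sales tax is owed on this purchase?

Dry cleaning (3 garments) $31.54: labor services → 0% → $0.00
Art supplies kit $26.64: toys and games → 7.75% → $2.0646
Plush bear $28.73: toys and games → 7.75% → $2.226575
Office chair $377.12: household furniture → 9.5% + 4% surcharge = 13.5% → $50.9112
Jigsaw puzzle (1000 pc) $17.73: toys and games → 7.75% → $1.374075
Action figure $28.32: toys and games → 7.75% → $2.1948
Sleeping bag $131.00: sporting goods → 6.25% → $8.1875
Phone case $18.93: all other goods → 4.75% → $0.899175
Bluetooth speaker $40.91: electronics → 3.5% → $1.43185
Unrounded tax sum = $69.289775 → $69.29

$69.29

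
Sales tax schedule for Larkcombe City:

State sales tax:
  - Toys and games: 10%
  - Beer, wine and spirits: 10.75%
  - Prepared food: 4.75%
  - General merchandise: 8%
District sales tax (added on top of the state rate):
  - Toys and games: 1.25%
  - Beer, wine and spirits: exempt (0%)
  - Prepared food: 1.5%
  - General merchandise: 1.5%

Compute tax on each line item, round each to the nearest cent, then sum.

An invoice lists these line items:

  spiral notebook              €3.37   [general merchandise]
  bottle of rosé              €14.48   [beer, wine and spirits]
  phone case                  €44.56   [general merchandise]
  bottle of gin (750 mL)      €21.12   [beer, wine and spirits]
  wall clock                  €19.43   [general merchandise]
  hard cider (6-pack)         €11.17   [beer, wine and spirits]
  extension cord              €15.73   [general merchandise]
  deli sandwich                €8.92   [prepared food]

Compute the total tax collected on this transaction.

€13.48

Spiral notebook €3.37: general merchandise → 8% + 1.5% district = 9.5% → €0.32
Bottle of rosé €14.48: beer, wine and spirits → 10.75% + 0% district = 10.75% → €1.56
Phone case €44.56: general merchandise → 8% + 1.5% district = 9.5% → €4.23
Bottle of gin (750 mL) €21.12: beer, wine and spirits → 10.75% + 0% district = 10.75% → €2.27
Wall clock €19.43: general merchandise → 8% + 1.5% district = 9.5% → €1.85
Hard cider (6-pack) €11.17: beer, wine and spirits → 10.75% + 0% district = 10.75% → €1.20
Extension cord €15.73: general merchandise → 8% + 1.5% district = 9.5% → €1.49
Deli sandwich €8.92: prepared food → 4.75% + 1.5% district = 6.25% → €0.56
Total tax = €0.32 + €1.56 + €4.23 + €2.27 + €1.85 + €1.20 + €1.49 + €0.56 = €13.48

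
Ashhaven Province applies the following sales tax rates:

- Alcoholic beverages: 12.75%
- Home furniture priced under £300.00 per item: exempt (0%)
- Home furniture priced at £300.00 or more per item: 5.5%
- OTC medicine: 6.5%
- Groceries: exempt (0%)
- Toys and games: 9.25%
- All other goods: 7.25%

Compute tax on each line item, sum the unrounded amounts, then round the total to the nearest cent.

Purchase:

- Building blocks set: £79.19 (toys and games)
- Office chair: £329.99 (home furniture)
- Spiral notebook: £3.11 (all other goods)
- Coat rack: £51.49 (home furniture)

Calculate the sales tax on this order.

Building blocks set £79.19: toys and games → 9.25% → £7.325075
Office chair £329.99: home furniture, £300.00 or more → 5.5% → £18.14945
Spiral notebook £3.11: all other goods → 7.25% → £0.225475
Coat rack £51.49: home furniture, under £300.00 → 0% → £0.00
Unrounded tax sum = £25.70 → £25.70

£25.70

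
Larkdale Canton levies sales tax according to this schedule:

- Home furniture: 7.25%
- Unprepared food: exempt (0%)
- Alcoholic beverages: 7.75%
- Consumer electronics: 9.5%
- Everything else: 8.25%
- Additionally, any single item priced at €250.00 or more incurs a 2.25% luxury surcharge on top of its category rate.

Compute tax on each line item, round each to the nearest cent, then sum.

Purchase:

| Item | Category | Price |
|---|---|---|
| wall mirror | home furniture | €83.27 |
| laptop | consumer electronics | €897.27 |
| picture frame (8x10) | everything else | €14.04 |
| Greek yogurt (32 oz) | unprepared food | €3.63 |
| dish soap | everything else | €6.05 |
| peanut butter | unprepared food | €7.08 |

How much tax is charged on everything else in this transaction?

Picture frame (8x10) €14.04: everything else → 8.25% → €1.16
Dish soap €6.05: everything else → 8.25% → €0.50
Tax on everything else = €1.16 + €0.50 = €1.66

€1.66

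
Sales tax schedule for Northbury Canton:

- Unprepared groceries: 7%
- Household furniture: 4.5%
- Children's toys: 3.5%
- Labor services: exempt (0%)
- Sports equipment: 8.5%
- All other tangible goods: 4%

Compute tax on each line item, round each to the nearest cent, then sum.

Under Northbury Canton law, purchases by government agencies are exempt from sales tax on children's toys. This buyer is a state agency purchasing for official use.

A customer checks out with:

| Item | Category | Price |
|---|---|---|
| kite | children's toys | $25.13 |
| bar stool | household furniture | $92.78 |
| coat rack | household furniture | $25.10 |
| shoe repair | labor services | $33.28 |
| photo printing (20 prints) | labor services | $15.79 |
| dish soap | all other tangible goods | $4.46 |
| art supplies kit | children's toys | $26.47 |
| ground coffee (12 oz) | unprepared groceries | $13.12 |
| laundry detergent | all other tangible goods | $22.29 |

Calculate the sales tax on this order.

Kite $25.13: children's toys, buyer-exempt → 0% → $0.00
Bar stool $92.78: household furniture → 4.5% → $4.18
Coat rack $25.10: household furniture → 4.5% → $1.13
Shoe repair $33.28: labor services → 0% → $0.00
Photo printing (20 prints) $15.79: labor services → 0% → $0.00
Dish soap $4.46: all other tangible goods → 4% → $0.18
Art supplies kit $26.47: children's toys, buyer-exempt → 0% → $0.00
Ground coffee (12 oz) $13.12: unprepared groceries → 7% → $0.92
Laundry detergent $22.29: all other tangible goods → 4% → $0.89
Total tax = $4.18 + $1.13 + $0.18 + $0.92 + $0.89 = $7.30

$7.30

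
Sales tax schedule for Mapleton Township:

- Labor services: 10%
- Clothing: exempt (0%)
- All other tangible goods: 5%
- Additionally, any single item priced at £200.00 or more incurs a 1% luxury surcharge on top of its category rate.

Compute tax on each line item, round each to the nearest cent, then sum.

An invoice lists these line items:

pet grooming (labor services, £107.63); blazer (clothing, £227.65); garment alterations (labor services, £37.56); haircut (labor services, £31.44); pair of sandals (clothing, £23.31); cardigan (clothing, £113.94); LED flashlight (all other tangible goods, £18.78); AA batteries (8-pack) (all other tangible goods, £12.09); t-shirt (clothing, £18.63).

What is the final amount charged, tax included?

£612.51

Pet grooming £107.63: labor services → 10% → £10.76
Blazer £227.65: clothing → 0% + 1% surcharge = 1% → £2.28
Garment alterations £37.56: labor services → 10% → £3.76
Haircut £31.44: labor services → 10% → £3.14
Pair of sandals £23.31: clothing → 0% → £0.00
Cardigan £113.94: clothing → 0% → £0.00
LED flashlight £18.78: all other tangible goods → 5% → £0.94
AA batteries (8-pack) £12.09: all other tangible goods → 5% → £0.60
T-shirt £18.63: clothing → 0% → £0.00
Subtotal = £591.03; tax = £21.48; total due = £612.51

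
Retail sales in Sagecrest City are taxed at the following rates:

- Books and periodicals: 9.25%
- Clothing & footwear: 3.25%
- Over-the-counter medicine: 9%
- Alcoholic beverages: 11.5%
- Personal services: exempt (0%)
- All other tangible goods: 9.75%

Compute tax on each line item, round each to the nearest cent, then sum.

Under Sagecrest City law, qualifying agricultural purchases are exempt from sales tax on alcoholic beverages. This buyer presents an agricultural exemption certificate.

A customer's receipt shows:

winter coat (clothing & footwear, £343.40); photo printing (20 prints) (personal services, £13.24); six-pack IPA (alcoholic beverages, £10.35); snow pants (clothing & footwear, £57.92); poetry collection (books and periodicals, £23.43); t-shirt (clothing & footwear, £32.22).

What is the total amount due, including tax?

£496.82

Winter coat £343.40: clothing & footwear → 3.25% → £11.16
Photo printing (20 prints) £13.24: personal services → 0% → £0.00
Six-pack IPA £10.35: alcoholic beverages, buyer-exempt → 0% → £0.00
Snow pants £57.92: clothing & footwear → 3.25% → £1.88
Poetry collection £23.43: books and periodicals → 9.25% → £2.17
T-shirt £32.22: clothing & footwear → 3.25% → £1.05
Subtotal = £480.56; tax = £16.26; total due = £496.82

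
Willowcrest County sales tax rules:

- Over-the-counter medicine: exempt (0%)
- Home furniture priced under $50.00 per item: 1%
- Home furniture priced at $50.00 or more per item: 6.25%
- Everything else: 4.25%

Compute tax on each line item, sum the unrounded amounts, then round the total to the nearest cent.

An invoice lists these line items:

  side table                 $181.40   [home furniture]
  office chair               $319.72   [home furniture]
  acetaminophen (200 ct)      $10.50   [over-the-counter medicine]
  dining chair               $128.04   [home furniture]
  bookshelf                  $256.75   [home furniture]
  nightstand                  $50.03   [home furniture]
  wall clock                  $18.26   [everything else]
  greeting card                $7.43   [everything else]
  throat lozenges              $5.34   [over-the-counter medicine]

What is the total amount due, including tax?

Side table $181.40: home furniture, $50.00 or more → 6.25% → $11.3375
Office chair $319.72: home furniture, $50.00 or more → 6.25% → $19.9825
Acetaminophen (200 ct) $10.50: over-the-counter medicine → 0% → $0.00
Dining chair $128.04: home furniture, $50.00 or more → 6.25% → $8.0025
Bookshelf $256.75: home furniture, $50.00 or more → 6.25% → $16.046875
Nightstand $50.03: home furniture, $50.00 or more → 6.25% → $3.126875
Wall clock $18.26: everything else → 4.25% → $0.77605
Greeting card $7.43: everything else → 4.25% → $0.315775
Throat lozenges $5.34: over-the-counter medicine → 0% → $0.00
Subtotal = $977.47; unrounded tax = $59.588075 → $59.59; total due = $1037.06

$1037.06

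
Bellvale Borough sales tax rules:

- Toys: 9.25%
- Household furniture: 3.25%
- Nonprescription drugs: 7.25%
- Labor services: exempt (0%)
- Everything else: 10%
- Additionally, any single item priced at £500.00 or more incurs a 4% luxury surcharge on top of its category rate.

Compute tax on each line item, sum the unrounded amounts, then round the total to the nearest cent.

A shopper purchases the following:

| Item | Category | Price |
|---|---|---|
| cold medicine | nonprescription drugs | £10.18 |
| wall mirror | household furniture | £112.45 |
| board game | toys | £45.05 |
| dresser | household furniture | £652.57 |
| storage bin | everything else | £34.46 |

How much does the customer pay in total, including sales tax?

Cold medicine £10.18: nonprescription drugs → 7.25% → £0.73805
Wall mirror £112.45: household furniture → 3.25% → £3.654625
Board game £45.05: toys → 9.25% → £4.167125
Dresser £652.57: household furniture → 3.25% + 4% surcharge = 7.25% → £47.311325
Storage bin £34.46: everything else → 10% → £3.446
Subtotal = £854.71; unrounded tax = £59.317125 → £59.32; total due = £914.03

£914.03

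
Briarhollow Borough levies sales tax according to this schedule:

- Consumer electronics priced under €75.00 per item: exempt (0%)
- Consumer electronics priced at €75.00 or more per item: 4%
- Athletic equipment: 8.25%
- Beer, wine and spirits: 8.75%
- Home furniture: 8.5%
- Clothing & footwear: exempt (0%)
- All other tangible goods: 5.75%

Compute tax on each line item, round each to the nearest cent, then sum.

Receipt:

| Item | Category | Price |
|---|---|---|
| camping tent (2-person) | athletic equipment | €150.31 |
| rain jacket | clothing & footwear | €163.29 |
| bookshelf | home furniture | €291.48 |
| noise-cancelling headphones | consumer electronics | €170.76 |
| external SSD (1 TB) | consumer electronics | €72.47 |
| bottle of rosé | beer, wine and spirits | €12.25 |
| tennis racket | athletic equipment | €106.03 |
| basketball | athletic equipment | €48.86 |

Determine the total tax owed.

Camping tent (2-person) €150.31: athletic equipment → 8.25% → €12.40
Rain jacket €163.29: clothing & footwear → 0% → €0.00
Bookshelf €291.48: home furniture → 8.5% → €24.78
Noise-cancelling headphones €170.76: consumer electronics, €75.00 or more → 4% → €6.83
External SSD (1 TB) €72.47: consumer electronics, under €75.00 → 0% → €0.00
Bottle of rosé €12.25: beer, wine and spirits → 8.75% → €1.07
Tennis racket €106.03: athletic equipment → 8.25% → €8.75
Basketball €48.86: athletic equipment → 8.25% → €4.03
Total tax = €12.40 + €24.78 + €6.83 + €1.07 + €8.75 + €4.03 = €57.86

€57.86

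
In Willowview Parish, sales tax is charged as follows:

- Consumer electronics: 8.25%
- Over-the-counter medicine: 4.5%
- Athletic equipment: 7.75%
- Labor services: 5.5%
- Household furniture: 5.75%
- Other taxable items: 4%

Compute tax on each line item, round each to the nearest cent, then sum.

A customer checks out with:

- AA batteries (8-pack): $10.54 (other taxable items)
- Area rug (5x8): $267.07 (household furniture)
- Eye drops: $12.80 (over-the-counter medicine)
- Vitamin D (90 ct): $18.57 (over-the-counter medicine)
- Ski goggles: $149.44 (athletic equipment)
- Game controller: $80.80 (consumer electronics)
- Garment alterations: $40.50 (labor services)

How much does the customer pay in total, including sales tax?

AA batteries (8-pack) $10.54: other taxable items → 4% → $0.42
Area rug (5x8) $267.07: household furniture → 5.75% → $15.36
Eye drops $12.80: over-the-counter medicine → 4.5% → $0.58
Vitamin D (90 ct) $18.57: over-the-counter medicine → 4.5% → $0.84
Ski goggles $149.44: athletic equipment → 7.75% → $11.58
Game controller $80.80: consumer electronics → 8.25% → $6.67
Garment alterations $40.50: labor services → 5.5% → $2.23
Subtotal = $579.72; tax = $37.68; total due = $617.40

$617.40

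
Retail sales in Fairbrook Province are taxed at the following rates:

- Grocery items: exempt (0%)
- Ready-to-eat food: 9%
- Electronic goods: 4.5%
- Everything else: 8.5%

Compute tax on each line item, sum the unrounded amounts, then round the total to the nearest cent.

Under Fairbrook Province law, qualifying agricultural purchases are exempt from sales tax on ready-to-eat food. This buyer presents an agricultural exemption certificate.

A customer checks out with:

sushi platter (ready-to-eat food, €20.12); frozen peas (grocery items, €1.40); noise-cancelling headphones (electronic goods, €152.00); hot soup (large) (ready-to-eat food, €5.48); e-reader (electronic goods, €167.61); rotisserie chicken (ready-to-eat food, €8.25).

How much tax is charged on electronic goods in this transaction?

€14.38

Noise-cancelling headphones €152.00: electronic goods → 4.5% → €6.84
E-reader €167.61: electronic goods → 4.5% → €7.54245
Tax on electronic goods: unrounded sum = €14.38245 → €14.38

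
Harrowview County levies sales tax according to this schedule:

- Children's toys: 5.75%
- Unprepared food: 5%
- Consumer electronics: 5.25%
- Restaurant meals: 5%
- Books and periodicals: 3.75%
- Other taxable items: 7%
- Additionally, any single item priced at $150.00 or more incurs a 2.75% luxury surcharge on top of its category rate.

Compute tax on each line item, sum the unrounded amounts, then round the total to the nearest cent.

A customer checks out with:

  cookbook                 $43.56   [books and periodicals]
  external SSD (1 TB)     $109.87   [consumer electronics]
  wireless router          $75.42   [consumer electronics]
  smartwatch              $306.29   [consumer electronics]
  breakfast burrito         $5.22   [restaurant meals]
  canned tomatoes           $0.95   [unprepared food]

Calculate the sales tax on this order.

Cookbook $43.56: books and periodicals → 3.75% → $1.6335
External SSD (1 TB) $109.87: consumer electronics → 5.25% → $5.768175
Wireless router $75.42: consumer electronics → 5.25% → $3.95955
Smartwatch $306.29: consumer electronics → 5.25% + 2.75% surcharge = 8% → $24.5032
Breakfast burrito $5.22: restaurant meals → 5% → $0.261
Canned tomatoes $0.95: unprepared food → 5% → $0.0475
Unrounded tax sum = $36.172925 → $36.17

$36.17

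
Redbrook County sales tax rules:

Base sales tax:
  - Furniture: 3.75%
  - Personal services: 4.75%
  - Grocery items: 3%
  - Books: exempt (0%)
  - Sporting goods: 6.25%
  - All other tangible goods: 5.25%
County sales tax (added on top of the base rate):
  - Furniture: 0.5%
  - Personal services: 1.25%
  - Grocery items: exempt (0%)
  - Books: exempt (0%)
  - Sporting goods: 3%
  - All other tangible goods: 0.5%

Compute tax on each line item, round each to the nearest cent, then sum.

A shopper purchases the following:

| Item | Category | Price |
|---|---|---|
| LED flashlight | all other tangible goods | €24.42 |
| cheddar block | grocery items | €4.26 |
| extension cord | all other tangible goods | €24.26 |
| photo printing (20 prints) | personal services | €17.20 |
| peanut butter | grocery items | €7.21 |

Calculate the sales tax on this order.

LED flashlight €24.42: all other tangible goods → 5.25% + 0.5% county = 5.75% → €1.40
Cheddar block €4.26: grocery items → 3% + 0% county = 3% → €0.13
Extension cord €24.26: all other tangible goods → 5.25% + 0.5% county = 5.75% → €1.39
Photo printing (20 prints) €17.20: personal services → 4.75% + 1.25% county = 6% → €1.03
Peanut butter €7.21: grocery items → 3% + 0% county = 3% → €0.22
Total tax = €1.40 + €0.13 + €1.39 + €1.03 + €0.22 = €4.17

€4.17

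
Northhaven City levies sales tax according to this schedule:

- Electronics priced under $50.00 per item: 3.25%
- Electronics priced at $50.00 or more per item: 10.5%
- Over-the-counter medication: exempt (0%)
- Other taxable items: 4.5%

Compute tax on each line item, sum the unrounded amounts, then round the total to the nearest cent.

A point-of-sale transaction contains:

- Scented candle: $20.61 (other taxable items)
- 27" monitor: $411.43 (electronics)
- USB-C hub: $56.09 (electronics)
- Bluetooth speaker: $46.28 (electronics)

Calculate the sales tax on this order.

Scented candle $20.61: other taxable items → 4.5% → $0.92745
27" monitor $411.43: electronics, $50.00 or more → 10.5% → $43.20015
USB-C hub $56.09: electronics, $50.00 or more → 10.5% → $5.88945
Bluetooth speaker $46.28: electronics, under $50.00 → 3.25% → $1.5041
Unrounded tax sum = $51.52115 → $51.52

$51.52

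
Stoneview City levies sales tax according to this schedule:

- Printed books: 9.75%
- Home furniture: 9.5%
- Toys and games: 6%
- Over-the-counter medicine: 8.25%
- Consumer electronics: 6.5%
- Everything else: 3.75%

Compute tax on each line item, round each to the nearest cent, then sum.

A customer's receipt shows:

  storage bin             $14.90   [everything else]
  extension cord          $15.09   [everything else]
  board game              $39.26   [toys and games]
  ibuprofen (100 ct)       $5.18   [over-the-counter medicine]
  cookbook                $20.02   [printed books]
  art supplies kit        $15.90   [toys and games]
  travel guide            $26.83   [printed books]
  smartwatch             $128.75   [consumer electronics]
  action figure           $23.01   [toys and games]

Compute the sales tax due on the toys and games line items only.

$4.69

Board game $39.26: toys and games → 6% → $2.36
Art supplies kit $15.90: toys and games → 6% → $0.95
Action figure $23.01: toys and games → 6% → $1.38
Tax on toys and games = $2.36 + $0.95 + $1.38 = $4.69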